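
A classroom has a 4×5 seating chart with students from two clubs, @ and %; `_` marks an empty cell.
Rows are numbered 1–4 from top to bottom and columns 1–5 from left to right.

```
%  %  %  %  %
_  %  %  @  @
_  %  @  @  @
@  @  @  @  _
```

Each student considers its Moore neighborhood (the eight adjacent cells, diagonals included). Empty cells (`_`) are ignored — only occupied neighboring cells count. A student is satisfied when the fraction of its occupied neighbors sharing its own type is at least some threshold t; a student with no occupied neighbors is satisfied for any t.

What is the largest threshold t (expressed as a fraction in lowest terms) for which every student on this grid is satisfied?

1/3

Row 1: (1,1)% 2/2 · (1,2)% 4/4 · (1,3)% 4/5 · (1,4)% 3/5 · (1,5)% 1/3
Row 2: (2,2)% 5/6 · (2,3)% 5/8 · (2,4)@ 4/8 · (2,5)@ 3/5
Row 3: (3,2)% 2/6 · (3,3)@ 5/8 · (3,4)@ 6/7 · (3,5)@ 4/4
Row 4: (4,1)@ 1/2 · (4,2)@ 3/4 · (4,3)@ 4/5 · (4,4)@ 4/4
The smallest same-type fraction is 1/3 at (1,5), which reduces to 1/3. Any threshold above that leaves this student unsatisfied.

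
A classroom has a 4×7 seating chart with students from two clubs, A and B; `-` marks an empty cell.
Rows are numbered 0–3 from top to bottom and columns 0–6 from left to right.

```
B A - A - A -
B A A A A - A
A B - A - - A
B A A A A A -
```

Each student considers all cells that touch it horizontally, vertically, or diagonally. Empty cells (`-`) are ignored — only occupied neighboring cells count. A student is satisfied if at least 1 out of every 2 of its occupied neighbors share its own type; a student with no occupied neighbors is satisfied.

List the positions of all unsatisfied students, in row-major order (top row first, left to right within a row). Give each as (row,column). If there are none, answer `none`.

Row 0: (0,0)B 1/3 unhappy · (0,1)A 2/4 ok · (0,3)A 3/3 ok · (0,5)A 2/2 ok
Row 1: (1,0)B 2/5 unhappy · (1,1)A 3/6 ok · (1,2)A 5/6 ok · (1,3)A 4/4 ok · (1,4)A 4/4 ok · (1,6)A 2/2 ok
Row 2: (2,0)A 2/5 unhappy · (2,1)B 2/7 unhappy · (2,3)A 6/6 ok · (2,6)A 2/2 ok
Row 3: (3,0)B 1/3 unhappy · (3,1)A 2/4 ok · (3,2)A 3/4 ok · (3,3)A 3/3 ok · (3,4)A 3/3 ok · (3,5)A 2/2 ok

(0,0), (1,0), (2,0), (2,1), (3,0)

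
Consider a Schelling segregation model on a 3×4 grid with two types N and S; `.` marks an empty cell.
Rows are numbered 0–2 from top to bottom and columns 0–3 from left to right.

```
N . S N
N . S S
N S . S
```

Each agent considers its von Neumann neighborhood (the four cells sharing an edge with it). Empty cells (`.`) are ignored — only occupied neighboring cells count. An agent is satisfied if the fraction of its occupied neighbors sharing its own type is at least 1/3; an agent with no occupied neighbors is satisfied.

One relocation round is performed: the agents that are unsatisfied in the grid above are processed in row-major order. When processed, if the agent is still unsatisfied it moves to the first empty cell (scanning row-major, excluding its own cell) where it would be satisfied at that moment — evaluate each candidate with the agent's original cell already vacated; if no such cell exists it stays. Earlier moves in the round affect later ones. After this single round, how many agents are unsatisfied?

0

Initially unsatisfied (in order): (0,3), (2,1).
  (0,3) → (0,1).
  (2,1) → (0,3).
Resulting grid:
N N S S
N . S S
N . . S
All satisfied now.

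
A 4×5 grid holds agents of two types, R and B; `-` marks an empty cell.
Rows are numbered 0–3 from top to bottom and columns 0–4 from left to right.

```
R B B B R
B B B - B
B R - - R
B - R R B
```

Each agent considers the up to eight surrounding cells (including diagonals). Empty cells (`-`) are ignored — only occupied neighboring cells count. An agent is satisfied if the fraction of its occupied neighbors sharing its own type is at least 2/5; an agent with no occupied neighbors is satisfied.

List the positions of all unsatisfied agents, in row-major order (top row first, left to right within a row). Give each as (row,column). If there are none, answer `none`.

Row 0: (0,0)R 0/3 ✗ · (0,1)B 4/5 ✓ · (0,2)B 4/4 ✓ · (0,3)B 3/4 ✓ · (0,4)R 0/2 ✗
Row 1: (1,0)B 3/5 ✓ · (1,1)B 5/7 ✓ · (1,2)B 4/5 ✓ · (1,4)B 1/3 ✗
Row 2: (2,0)B 3/4 ✓ · (2,1)R 1/6 ✗ · (2,4)R 1/3 ✗
Row 3: (3,0)B 1/2 ✓ · (3,2)R 2/2 ✓ · (3,3)R 2/3 ✓ · (3,4)B 0/2 ✗

(0,0), (0,4), (1,4), (2,1), (2,4), (3,4)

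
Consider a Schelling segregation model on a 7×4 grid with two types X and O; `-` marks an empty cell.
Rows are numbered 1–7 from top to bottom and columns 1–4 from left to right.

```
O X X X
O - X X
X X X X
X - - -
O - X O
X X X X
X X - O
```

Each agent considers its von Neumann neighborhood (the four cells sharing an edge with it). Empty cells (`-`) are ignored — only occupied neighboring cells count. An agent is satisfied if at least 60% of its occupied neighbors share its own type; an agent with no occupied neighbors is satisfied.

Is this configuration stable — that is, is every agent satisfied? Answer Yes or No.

Row 1: (1,1)O 1/2 ✗ · (1,2)X 1/2 ✗ · (1,3)X 3/3 ✓ · (1,4)X 2/2 ✓
Row 2: (2,1)O 1/2 ✗ · (2,3)X 3/3 ✓ · (2,4)X 3/3 ✓
Row 3: (3,1)X 2/3 ✓ · (3,2)X 2/2 ✓ · (3,3)X 3/3 ✓ · (3,4)X 2/2 ✓
Row 4: (4,1)X 1/2 ✗
Row 5: (5,1)O 0/2 ✗ · (5,3)X 1/2 ✗ · (5,4)O 0/2 ✗
Row 6: (6,1)X 2/3 ✓ · (6,2)X 3/3 ✓ · (6,3)X 3/3 ✓ · (6,4)X 1/3 ✗
Row 7: (7,1)X 2/2 ✓ · (7,2)X 2/2 ✓ · (7,4)O 0/1 ✗
For instance (1,1) has only 1/2 same-type neighbors, below 3/5.

No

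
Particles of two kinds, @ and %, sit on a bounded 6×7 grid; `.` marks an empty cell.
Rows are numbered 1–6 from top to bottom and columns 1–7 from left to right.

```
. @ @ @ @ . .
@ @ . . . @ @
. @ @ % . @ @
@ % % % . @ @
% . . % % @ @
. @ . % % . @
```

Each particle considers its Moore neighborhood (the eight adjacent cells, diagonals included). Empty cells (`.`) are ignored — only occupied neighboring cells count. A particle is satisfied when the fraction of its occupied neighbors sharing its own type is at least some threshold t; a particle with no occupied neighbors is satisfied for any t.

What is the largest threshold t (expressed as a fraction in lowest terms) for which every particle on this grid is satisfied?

(1,2)@ 3/3
(1,3)@ 3/3
(1,4)@ 2/2
(1,5)@ 2/2
(2,1)@ 3/3
(2,2)@ 5/5
(2,6)@ 4/4
(2,7)@ 3/3
(3,2)@ 4/6
(3,3)@ 2/6
(3,4)% 2/3
(3,6)@ 5/5
(3,7)@ 5/5
(4,1)@ 1/3
(4,2)% 2/5
(4,3)% 4/6
(4,4)% 4/5
(4,6)@ 5/6
(4,7)@ 5/5
(5,1)% 1/3
(5,4)% 5/5
(5,5)% 4/6
(5,6)@ 4/6
(5,7)@ 4/4
(6,2)@ 0/1
(6,4)% 3/3
(6,5)% 3/4
(6,7)@ 2/2
The smallest same-type fraction is 0/1 at (6,2), which reduces to 0/1. Any threshold above that leaves this particle unsatisfied.

0/1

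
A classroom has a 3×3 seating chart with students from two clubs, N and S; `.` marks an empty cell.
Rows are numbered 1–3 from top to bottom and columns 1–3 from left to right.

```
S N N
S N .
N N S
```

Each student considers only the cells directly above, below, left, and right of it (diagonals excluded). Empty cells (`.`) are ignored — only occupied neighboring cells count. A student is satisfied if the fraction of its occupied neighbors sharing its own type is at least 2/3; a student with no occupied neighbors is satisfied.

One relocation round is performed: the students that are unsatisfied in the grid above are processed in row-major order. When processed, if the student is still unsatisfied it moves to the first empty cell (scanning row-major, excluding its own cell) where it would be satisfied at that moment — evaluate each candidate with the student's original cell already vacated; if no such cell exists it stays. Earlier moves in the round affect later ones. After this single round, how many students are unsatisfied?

Initially unsatisfied (in order): (1,1), (2,1), (3,1), (3,3).
  (1,1): no empty cell satisfies it; stays.
  (2,1): no empty cell satisfies it; stays.
  (3,1) → (2,3).
  (3,3): no empty cell satisfies it; stays.
Resulting grid:
S N N
S N N
. N S
Unsatisfied now: (1,1), (2,1), (3,2), (3,3).

4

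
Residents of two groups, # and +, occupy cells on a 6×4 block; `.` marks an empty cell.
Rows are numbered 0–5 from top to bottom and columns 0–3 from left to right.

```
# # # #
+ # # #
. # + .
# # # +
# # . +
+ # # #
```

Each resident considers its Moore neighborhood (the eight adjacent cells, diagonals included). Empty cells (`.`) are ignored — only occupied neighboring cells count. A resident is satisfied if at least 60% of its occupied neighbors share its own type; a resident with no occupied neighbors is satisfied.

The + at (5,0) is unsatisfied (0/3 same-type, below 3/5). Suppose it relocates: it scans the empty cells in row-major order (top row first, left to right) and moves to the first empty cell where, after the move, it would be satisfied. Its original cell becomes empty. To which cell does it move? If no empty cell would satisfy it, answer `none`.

none

Vacating (5,0). Empty cells in order:
  (2,0): 1/5 same-type → still unsatisfied.
  (2,3): 2/5 same-type → still unsatisfied.
  (4,2): 2/8 same-type → still unsatisfied.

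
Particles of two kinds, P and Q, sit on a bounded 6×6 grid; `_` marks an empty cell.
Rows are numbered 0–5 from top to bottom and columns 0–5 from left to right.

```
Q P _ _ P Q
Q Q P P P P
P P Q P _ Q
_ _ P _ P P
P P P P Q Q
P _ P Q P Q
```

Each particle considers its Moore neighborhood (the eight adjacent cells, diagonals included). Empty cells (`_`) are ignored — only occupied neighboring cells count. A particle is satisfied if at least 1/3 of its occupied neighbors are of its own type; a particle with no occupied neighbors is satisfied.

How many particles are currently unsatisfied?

7

Row 0: (0,0)Q 2/3 ok · (0,1)P 1/4 unhappy · (0,4)P 3/4 ok · (0,5)Q 0/3 unhappy
Row 1: (1,0)Q 2/5 ok · (1,1)Q 3/7 ok · (1,2)P 4/6 ok · (1,3)P 4/5 ok · (1,4)P 4/6 ok · (1,5)P 2/4 ok
Row 2: (2,0)P 1/3 ok · (2,1)P 3/6 ok · (2,2)Q 1/6 unhappy · (2,3)P 5/6 ok · (2,5)Q 0/4 unhappy
Row 3: (3,2)P 5/6 ok · (3,4)P 3/6 ok · (3,5)P 1/4 unhappy
Row 4: (4,0)P 2/2 ok · (4,1)P 5/5 ok · (4,2)P 4/5 ok · (4,3)P 5/7 ok · (4,4)Q 3/7 ok · (4,5)Q 2/5 ok
Row 5: (5,0)P 2/2 ok · (5,2)P 3/4 ok · (5,3)Q 1/5 unhappy · (5,4)P 1/5 unhappy · (5,5)Q 2/3 ok
Unsatisfied: (0,1), (0,5), (2,2), (2,5), (3,5), (5,3), (5,4) — 7 in total.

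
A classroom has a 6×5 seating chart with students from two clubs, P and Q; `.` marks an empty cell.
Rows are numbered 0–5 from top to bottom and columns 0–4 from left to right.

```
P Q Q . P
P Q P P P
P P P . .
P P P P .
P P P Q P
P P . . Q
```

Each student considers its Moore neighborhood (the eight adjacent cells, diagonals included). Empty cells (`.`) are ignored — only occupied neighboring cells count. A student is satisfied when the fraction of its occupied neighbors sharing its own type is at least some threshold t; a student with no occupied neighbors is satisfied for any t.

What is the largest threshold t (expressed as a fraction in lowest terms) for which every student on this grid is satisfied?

(0,0)P 1/3
(0,1)Q 2/5
(0,2)Q 2/4
(0,4)P 2/2
(1,0)P 3/5
(1,1)Q 2/8
(1,2)P 3/6
(1,3)P 4/5
(1,4)P 2/2
(2,0)P 4/5
(2,1)P 7/8
(2,2)P 6/7
(3,0)P 5/5
(3,1)P 8/8
(3,2)P 6/7
(3,3)P 4/5
(4,0)P 5/5
(4,1)P 7/7
(4,2)P 5/6
(4,3)Q 1/5
(4,4)P 1/3
(5,0)P 3/3
(5,1)P 4/4
(5,4)Q 1/2
The smallest same-type fraction is 1/5 at (4,3), which reduces to 1/5. Any threshold above that leaves this student unsatisfied.

1/5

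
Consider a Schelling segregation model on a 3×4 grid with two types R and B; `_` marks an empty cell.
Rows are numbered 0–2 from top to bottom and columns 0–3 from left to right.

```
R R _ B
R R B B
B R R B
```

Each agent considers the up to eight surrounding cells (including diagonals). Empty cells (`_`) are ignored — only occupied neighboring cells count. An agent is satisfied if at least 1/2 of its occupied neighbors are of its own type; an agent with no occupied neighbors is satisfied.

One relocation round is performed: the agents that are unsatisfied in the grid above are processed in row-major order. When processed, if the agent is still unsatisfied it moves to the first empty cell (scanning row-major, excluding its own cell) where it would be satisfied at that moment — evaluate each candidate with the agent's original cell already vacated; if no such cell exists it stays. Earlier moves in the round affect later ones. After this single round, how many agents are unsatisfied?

Initially unsatisfied (in order): (1,2), (2,0), (2,2).
  (1,2) → (0,2).
  (2,0) → (1,2).
  (2,2) → (2,0).
Resulting grid:
R R B B
R R B B
R R _ B
All satisfied now.

0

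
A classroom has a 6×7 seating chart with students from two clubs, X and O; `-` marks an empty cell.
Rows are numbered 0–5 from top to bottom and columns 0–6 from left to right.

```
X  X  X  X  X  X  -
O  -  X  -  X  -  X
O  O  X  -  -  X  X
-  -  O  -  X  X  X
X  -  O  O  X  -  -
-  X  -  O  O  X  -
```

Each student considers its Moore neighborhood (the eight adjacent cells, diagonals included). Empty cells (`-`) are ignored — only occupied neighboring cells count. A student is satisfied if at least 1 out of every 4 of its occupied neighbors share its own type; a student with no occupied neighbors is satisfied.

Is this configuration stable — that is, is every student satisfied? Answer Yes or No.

(0,0)X 1/2 ok
(0,1)X 3/4 ok
(0,2)X 3/3 ok
(0,3)X 4/4 ok
(0,4)X 3/3 ok
(0,5)X 3/3 ok
(1,0)O 2/4 ok
(1,2)X 4/5 ok
(1,4)X 4/4 ok
(1,6)X 3/3 ok
(2,0)O 2/2 ok
(2,1)O 3/5 ok
(2,2)X 1/3 ok
(2,5)X 6/6 ok
(2,6)X 4/4 ok
(3,2)O 3/4 ok
(3,4)X 3/4 ok
(3,5)X 5/5 ok
(3,6)X 3/3 ok
(4,0)X 1/1 ok
(4,2)O 3/4 ok
(4,3)O 4/6 ok
(4,4)X 3/6 ok
(5,1)X 1/2 ok
(5,3)O 3/4 ok
(5,4)O 2/4 ok
(5,5)X 1/2 ok
All meet the threshold, so the configuration is stable.

Yes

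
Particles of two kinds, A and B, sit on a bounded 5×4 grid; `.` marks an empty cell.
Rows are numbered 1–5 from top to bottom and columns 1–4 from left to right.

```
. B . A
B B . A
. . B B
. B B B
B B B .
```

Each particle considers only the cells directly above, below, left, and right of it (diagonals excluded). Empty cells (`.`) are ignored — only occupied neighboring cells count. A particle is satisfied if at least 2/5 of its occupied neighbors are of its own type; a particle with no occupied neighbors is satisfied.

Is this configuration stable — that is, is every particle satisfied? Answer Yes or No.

(1,2)B 1/1 ok
(1,4)A 1/1 ok
(2,1)B 1/1 ok
(2,2)B 2/2 ok
(2,4)A 1/2 ok
(3,3)B 2/2 ok
(3,4)B 2/3 ok
(4,2)B 2/2 ok
(4,3)B 4/4 ok
(4,4)B 2/2 ok
(5,1)B 1/1 ok
(5,2)B 3/3 ok
(5,3)B 2/2 ok
All meet the threshold, so the configuration is stable.

Yes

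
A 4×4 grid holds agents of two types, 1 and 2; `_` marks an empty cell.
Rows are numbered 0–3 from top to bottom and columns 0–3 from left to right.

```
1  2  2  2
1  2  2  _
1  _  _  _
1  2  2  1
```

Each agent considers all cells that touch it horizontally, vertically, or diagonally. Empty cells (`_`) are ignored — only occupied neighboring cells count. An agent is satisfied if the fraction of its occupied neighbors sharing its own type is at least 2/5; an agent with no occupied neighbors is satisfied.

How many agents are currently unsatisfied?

3

(0,0)1 1/3 ✗
(0,1)2 3/5 ✓
(0,2)2 4/4 ✓
(0,3)2 2/2 ✓
(1,0)1 2/4 ✓
(1,1)2 3/6 ✓
(1,2)2 4/4 ✓
(2,0)1 2/4 ✓
(3,0)1 1/2 ✓
(3,1)2 1/3 ✗
(3,2)2 1/2 ✓
(3,3)1 0/1 ✗
Unsatisfied: (0,0), (3,1), (3,3) — 3 in total.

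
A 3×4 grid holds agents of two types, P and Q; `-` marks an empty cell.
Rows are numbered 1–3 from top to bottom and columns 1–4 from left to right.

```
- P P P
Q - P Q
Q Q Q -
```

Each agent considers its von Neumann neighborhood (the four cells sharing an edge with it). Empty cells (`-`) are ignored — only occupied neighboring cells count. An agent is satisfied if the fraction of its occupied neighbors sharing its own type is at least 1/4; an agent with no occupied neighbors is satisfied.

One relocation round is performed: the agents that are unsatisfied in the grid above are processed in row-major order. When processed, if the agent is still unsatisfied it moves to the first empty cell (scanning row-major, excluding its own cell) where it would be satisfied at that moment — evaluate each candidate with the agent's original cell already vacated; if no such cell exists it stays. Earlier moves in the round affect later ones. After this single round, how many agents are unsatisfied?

Initially unsatisfied (in order): (2,4).
  (2,4) → (1,1).
Resulting grid:
Q P P P
Q - P -
Q Q Q -
All satisfied now.

0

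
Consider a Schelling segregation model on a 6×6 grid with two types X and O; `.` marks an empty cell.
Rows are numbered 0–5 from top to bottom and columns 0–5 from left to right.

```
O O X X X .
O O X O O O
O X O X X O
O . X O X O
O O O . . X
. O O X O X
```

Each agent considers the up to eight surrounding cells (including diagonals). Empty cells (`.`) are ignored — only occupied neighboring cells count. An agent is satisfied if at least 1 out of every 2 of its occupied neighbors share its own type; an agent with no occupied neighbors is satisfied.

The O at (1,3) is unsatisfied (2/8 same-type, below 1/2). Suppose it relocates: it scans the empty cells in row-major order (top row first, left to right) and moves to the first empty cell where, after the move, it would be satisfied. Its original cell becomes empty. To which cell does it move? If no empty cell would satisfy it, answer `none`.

(0,5)

Vacating (1,3). Empty cells in order:
  (0,5): 2/3 same-type → satisfied — stop here.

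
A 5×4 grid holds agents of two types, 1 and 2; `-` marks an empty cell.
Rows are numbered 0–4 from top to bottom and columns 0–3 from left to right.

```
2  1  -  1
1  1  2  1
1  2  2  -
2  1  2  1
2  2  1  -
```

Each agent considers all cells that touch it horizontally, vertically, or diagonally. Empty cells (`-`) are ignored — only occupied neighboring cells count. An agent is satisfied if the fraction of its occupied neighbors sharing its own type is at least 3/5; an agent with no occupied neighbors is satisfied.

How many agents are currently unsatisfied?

12

(0,0)2 0/3 ✗
(0,1)1 2/4 ✗
(0,3)1 1/2 ✗
(1,0)1 3/5 ✓
(1,1)1 3/7 ✗
(1,2)2 2/6 ✗
(1,3)1 1/3 ✗
(2,0)1 3/5 ✓
(2,1)2 4/8 ✗
(2,2)2 3/7 ✗
(3,0)2 3/5 ✓
(3,1)1 2/8 ✗
(3,2)2 3/6 ✗
(3,3)1 1/3 ✗
(4,0)2 2/3 ✓
(4,1)2 3/5 ✓
(4,2)1 2/4 ✗
Unsatisfied: (0,0), (0,1), (0,3), (1,1), (1,2), (1,3), (2,1), (2,2), (3,1), (3,2), (3,3), (4,2) — 12 in total.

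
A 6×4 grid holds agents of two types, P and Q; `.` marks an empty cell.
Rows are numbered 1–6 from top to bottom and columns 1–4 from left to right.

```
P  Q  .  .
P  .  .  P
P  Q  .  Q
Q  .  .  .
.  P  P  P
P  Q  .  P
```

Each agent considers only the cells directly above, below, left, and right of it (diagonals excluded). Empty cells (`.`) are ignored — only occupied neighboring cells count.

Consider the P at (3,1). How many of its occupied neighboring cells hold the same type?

Occupied neighbors of (3,1): (2,1)=P, (4,1)=Q, (3,2)=Q.
Same type (P): 1 of 3.

1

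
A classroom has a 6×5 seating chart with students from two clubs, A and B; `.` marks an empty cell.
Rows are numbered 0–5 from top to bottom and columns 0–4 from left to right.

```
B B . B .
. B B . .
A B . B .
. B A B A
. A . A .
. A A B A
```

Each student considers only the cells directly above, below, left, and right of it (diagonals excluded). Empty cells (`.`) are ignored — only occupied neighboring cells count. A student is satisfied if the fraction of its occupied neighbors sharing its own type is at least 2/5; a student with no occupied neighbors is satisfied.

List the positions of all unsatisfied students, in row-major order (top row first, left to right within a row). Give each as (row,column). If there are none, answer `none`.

(2,0), (3,1), (3,2), (3,3), (3,4), (4,3), (5,3), (5,4)

Row 0: (0,0)B 1/1 ✓ · (0,1)B 2/2 ✓ · (0,3)B 0/0 ✓
Row 1: (1,1)B 3/3 ✓ · (1,2)B 1/1 ✓
Row 2: (2,0)A 0/1 ✗ · (2,1)B 2/3 ✓ · (2,3)B 1/1 ✓
Row 3: (3,1)B 1/3 ✗ · (3,2)A 0/2 ✗ · (3,3)B 1/4 ✗ · (3,4)A 0/1 ✗
Row 4: (4,1)A 1/2 ✓ · (4,3)A 0/2 ✗
Row 5: (5,1)A 2/2 ✓ · (5,2)A 1/2 ✓ · (5,3)B 0/3 ✗ · (5,4)A 0/1 ✗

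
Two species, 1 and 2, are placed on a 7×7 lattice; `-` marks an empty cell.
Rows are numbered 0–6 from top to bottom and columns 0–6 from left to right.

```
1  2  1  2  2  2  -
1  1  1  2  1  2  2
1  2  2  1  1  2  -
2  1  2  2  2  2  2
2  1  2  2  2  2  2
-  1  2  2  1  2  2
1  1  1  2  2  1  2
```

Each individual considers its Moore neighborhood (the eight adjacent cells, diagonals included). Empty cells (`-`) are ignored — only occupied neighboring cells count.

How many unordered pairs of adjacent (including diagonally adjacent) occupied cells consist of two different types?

62

Scan each occupied cell's neighbors to the right and below (and the two forward diagonals) so each pair is counted once.
Row 0: 1(0,0)–2(0,1)≠ 1(0,0)–1(1,0)= 1(0,0)–1(1,1)= 2(0,1)–1(0,2)≠ 2(0,1)–1(1,1)≠ 2(0,1)–1(1,2)≠ 2(0,1)–1(1,0)≠ 1(0,2)–2(0,3)≠ 1(0,2)–1(1,2)= 1(0,2)–2(1,3)≠ 1(0,2)–1(1,1)= 2(0,3)–2(0,4)= 2(0,3)–2(1,3)= 2(0,3)–1(1,4)≠ 2(0,3)–1(1,2)≠ 2(0,4)–2(0,5)= 2(0,4)–1(1,4)≠ 2(0,4)–2(1,5)= 2(0,4)–2(1,3)= 2(0,5)–2(1,5)= 2(0,5)–2(1,6)= 2(0,5)–1(1,4)≠  → 11/22 unlike.
Row 1: 1(1,0)–1(1,1)= 1(1,0)–1(2,0)= 1(1,0)–2(2,1)≠ 1(1,1)–1(1,2)= 1(1,1)–2(2,1)≠ 1(1,1)–2(2,2)≠ 1(1,1)–1(2,0)= 1(1,2)–2(1,3)≠ 1(1,2)–2(2,2)≠ 1(1,2)–1(2,3)= 1(1,2)–2(2,1)≠ 2(1,3)–1(1,4)≠ 2(1,3)–1(2,3)≠ 2(1,3)–1(2,4)≠ 2(1,3)–2(2,2)= 1(1,4)–2(1,5)≠ 1(1,4)–1(2,4)= 1(1,4)–2(2,5)≠ 1(1,4)–1(2,3)= 2(1,5)–2(1,6)= 2(1,5)–2(2,5)= 2(1,5)–1(2,4)≠ 2(1,6)–2(2,5)=  → 12/23 unlike.
Row 2: 1(2,0)–2(2,1)≠ 1(2,0)–2(3,0)≠ 1(2,0)–1(3,1)= 2(2,1)–2(2,2)= 2(2,1)–1(3,1)≠ 2(2,1)–2(3,2)= 2(2,1)–2(3,0)= 2(2,2)–1(2,3)≠ 2(2,2)–2(3,2)= 2(2,2)–2(3,3)= 2(2,2)–1(3,1)≠ 1(2,3)–1(2,4)= 1(2,3)–2(3,3)≠ 1(2,3)–2(3,4)≠ 1(2,3)–2(3,2)≠ 1(2,4)–2(2,5)≠ 1(2,4)–2(3,4)≠ 1(2,4)–2(3,5)≠ 1(2,4)–2(3,3)≠ 2(2,5)–2(3,5)= 2(2,5)–2(3,6)= 2(2,5)–2(3,4)=  → 12/22 unlike.
Row 3: 2(3,0)–1(3,1)≠ 2(3,0)–2(4,0)= 2(3,0)–1(4,1)≠ 1(3,1)–2(3,2)≠ 1(3,1)–1(4,1)= 1(3,1)–2(4,2)≠ 1(3,1)–2(4,0)≠ 2(3,2)–2(3,3)= 2(3,2)–2(4,2)= 2(3,2)–2(4,3)= 2(3,2)–1(4,1)≠ 2(3,3)–2(3,4)= 2(3,3)–2(4,3)= 2(3,3)–2(4,4)= 2(3,3)–2(4,2)= 2(3,4)–2(3,5)= 2(3,4)–2(4,4)= 2(3,4)–2(4,5)= 2(3,4)–2(4,3)= 2(3,5)–2(3,6)= 2(3,5)–2(4,5)= 2(3,5)–2(4,6)= 2(3,5)–2(4,4)= 2(3,6)–2(4,6)= 2(3,6)–2(4,5)=  → 6/25 unlike.
Row 4: 2(4,0)–1(4,1)≠ 2(4,0)–1(5,1)≠ 1(4,1)–2(4,2)≠ 1(4,1)–1(5,1)= 1(4,1)–2(5,2)≠ 2(4,2)–2(4,3)= 2(4,2)–2(5,2)= 2(4,2)–2(5,3)= 2(4,2)–1(5,1)≠ 2(4,3)–2(4,4)= 2(4,3)–2(5,3)= 2(4,3)–1(5,4)≠ 2(4,3)–2(5,2)= 2(4,4)–2(4,5)= 2(4,4)–1(5,4)≠ 2(4,4)–2(5,5)= 2(4,4)–2(5,3)= 2(4,5)–2(4,6)= 2(4,5)–2(5,5)= 2(4,5)–2(5,6)= 2(4,5)–1(5,4)≠ 2(4,6)–2(5,6)= 2(4,6)–2(5,5)=  → 8/23 unlike.
Row 5: 1(5,1)–2(5,2)≠ 1(5,1)–1(6,1)= 1(5,1)–1(6,2)= 1(5,1)–1(6,0)= 2(5,2)–2(5,3)= 2(5,2)–1(6,2)≠ 2(5,2)–2(6,3)= 2(5,2)–1(6,1)≠ 2(5,3)–1(5,4)≠ 2(5,3)–2(6,3)= 2(5,3)–2(6,4)= 2(5,3)–1(6,2)≠ 1(5,4)–2(5,5)≠ 1(5,4)–2(6,4)≠ 1(5,4)–1(6,5)= 1(5,4)–2(6,3)≠ 2(5,5)–2(5,6)= 2(5,5)–1(6,5)≠ 2(5,5)–2(6,6)= 2(5,5)–2(6,4)= 2(5,6)–2(6,6)= 2(5,6)–1(6,5)≠  → 10/22 unlike.
Row 6: 1(6,0)–1(6,1)= 1(6,1)–1(6,2)= 1(6,2)–2(6,3)≠ 2(6,3)–2(6,4)= 2(6,4)–1(6,5)≠ 1(6,5)–2(6,6)≠  → 3/6 unlike.
Total adjacent occupied pairs: 143; unlike-type pairs: 62.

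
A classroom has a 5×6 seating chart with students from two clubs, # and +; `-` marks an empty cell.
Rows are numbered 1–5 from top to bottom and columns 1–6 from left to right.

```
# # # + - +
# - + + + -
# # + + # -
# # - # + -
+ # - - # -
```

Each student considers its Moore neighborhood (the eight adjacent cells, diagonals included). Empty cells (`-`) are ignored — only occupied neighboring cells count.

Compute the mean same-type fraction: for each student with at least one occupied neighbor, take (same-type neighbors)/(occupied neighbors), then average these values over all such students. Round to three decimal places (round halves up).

0.629

Row 1: (1,1)# 2/2 · (1,2)# 3/4 · (1,3)# 1/4 · (1,4)+ 3/4 · (1,6)+ 1/1
Row 2: (2,1)# 4/4 · (2,3)+ 4/7 · (2,4)+ 5/7 · (2,5)+ 4/5
Row 3: (3,1)# 4/4 · (3,2)# 4/6 · (3,3)+ 3/6 · (3,4)+ 5/7 · (3,5)# 1/5
Row 4: (4,1)# 4/5 · (4,2)# 4/6 · (4,4)# 2/5 · (4,5)+ 1/4
Row 5: (5,1)+ 0/3 · (5,2)# 2/3 · (5,5)# 1/2
Sum over 21 students: 2/2 + 3/4 + 1/4 + 3/4 + 1/1 + 4/4 + 4/7 + 5/7 + 4/5 + 4/4 + 4/6 + 3/6 + 5/7 + 1/5 + 4/5 + 4/6 + 2/5 + 1/4 + 0/3 + 2/3 + 1/2 = 66/5; mean = 66/5 ÷ 21 = 22/35 = 0.628571… → 0.629.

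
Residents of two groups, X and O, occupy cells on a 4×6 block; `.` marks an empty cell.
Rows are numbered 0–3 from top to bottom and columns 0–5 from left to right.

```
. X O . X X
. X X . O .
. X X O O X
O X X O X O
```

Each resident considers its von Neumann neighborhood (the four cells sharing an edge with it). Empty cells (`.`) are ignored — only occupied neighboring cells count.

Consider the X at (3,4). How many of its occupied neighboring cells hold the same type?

Occupied neighbors of (3,4): (2,4)=O, (3,3)=O, (3,5)=O.
Same type (X): 0 of 3.

0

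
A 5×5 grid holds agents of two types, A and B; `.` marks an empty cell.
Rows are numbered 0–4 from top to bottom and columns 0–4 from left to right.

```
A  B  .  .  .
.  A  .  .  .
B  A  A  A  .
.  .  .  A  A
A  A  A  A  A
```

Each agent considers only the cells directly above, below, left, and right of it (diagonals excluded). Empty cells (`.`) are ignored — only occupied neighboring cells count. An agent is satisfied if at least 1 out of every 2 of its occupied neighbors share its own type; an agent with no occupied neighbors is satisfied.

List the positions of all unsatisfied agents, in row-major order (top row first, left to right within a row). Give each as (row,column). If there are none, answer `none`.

(0,0), (0,1), (2,0)

Row 0: (0,0)A 0/1 ✗ · (0,1)B 0/2 ✗
Row 1: (1,1)A 1/2 ✓
Row 2: (2,0)B 0/1 ✗ · (2,1)A 2/3 ✓ · (2,2)A 2/2 ✓ · (2,3)A 2/2 ✓
Row 3: (3,3)A 3/3 ✓ · (3,4)A 2/2 ✓
Row 4: (4,0)A 1/1 ✓ · (4,1)A 2/2 ✓ · (4,2)A 2/2 ✓ · (4,3)A 3/3 ✓ · (4,4)A 2/2 ✓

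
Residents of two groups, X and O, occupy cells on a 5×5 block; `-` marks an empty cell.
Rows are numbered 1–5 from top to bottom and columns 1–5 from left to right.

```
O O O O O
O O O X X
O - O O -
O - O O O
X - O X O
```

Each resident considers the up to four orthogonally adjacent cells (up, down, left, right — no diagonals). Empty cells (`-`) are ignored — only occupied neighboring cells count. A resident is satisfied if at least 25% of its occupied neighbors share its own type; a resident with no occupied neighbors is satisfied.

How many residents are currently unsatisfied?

2

(1,1)O 2/2 ok
(1,2)O 3/3 ok
(1,3)O 3/3 ok
(1,4)O 2/3 ok
(1,5)O 1/2 ok
(2,1)O 3/3 ok
(2,2)O 3/3 ok
(2,3)O 3/4 ok
(2,4)X 1/4 ok
(2,5)X 1/2 ok
(3,1)O 2/2 ok
(3,3)O 3/3 ok
(3,4)O 2/3 ok
(4,1)O 1/2 ok
(4,3)O 3/3 ok
(4,4)O 3/4 ok
(4,5)O 2/2 ok
(5,1)X 0/1 unhappy
(5,3)O 1/2 ok
(5,4)X 0/3 unhappy
(5,5)O 1/2 ok
Unsatisfied: (5,1), (5,4) — 2 in total.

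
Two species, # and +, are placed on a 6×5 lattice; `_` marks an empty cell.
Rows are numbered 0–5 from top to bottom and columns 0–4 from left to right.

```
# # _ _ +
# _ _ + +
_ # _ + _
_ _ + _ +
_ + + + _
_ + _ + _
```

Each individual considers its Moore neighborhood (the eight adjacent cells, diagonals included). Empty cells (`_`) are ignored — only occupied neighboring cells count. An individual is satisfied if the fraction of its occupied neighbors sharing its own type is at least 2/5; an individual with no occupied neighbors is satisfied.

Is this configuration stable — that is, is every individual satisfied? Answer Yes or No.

Yes

(0,0)# 2/2 ✓
(0,1)# 2/2 ✓
(0,4)+ 2/2 ✓
(1,0)# 3/3 ✓
(1,3)+ 3/3 ✓
(1,4)+ 3/3 ✓
(2,1)# 1/2 ✓
(2,3)+ 4/4 ✓
(3,2)+ 4/5 ✓
(3,4)+ 2/2 ✓
(4,1)+ 3/3 ✓
(4,2)+ 5/5 ✓
(4,3)+ 4/4 ✓
(5,1)+ 2/2 ✓
(5,3)+ 2/2 ✓
All meet the threshold, so the configuration is stable.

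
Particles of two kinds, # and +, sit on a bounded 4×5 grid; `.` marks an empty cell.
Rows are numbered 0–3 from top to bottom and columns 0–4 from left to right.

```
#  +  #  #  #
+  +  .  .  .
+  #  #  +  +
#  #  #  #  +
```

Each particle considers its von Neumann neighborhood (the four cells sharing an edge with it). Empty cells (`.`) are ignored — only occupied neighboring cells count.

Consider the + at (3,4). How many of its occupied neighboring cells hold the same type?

Occupied neighbors of (3,4): (2,4)=+, (3,3)=#.
Same type (+): 1 of 2.

1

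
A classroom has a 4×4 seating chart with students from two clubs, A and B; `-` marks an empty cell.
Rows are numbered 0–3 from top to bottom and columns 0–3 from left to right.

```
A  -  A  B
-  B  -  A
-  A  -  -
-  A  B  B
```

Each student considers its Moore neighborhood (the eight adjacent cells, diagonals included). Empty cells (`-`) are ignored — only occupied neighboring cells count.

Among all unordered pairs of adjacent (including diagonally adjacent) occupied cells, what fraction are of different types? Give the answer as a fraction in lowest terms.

7/10

Scan each occupied cell's neighbors to the right and below (and the two forward diagonals) so each pair is counted once.
From row 0: 4 unlike of 5 pairs (running 4/5).
From row 1: 1 unlike of 1 pairs (running 5/6).
From row 2: 1 unlike of 2 pairs (running 6/8).
From row 3: 1 unlike of 2 pairs (running 7/10).
Total adjacent occupied pairs: 10; unlike-type pairs: 7.
7/10 is already in lowest terms.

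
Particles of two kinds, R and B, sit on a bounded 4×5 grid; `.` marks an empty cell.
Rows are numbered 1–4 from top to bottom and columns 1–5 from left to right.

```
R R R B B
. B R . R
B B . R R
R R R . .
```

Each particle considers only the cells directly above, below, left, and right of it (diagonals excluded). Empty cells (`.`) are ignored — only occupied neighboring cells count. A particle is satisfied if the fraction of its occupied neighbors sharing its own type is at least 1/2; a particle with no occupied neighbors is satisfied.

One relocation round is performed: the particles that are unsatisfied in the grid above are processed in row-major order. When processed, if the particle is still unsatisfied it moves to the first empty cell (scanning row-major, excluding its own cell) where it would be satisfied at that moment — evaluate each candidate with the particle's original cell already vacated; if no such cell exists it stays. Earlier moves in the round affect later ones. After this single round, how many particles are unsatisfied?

Initially unsatisfied (in order): (2,2).
  (2,2) → (2,1).
Resulting grid:
R R R B B
B . R . R
B B . R R
R R R . .
All satisfied now.

0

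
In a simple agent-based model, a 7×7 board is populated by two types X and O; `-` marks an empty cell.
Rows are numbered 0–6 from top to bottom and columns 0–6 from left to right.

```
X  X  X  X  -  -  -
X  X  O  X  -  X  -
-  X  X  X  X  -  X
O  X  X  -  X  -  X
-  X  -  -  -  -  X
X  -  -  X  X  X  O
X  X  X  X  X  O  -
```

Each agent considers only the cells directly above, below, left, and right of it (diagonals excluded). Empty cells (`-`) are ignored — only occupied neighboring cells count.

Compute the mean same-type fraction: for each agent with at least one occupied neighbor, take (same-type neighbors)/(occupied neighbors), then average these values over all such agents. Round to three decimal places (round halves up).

0.777

(0,0)X 2/2
(0,1)X 3/3
(0,2)X 2/3
(0,3)X 2/2
(1,0)X 2/2
(1,1)X 3/4
(1,2)O 0/4
(1,3)X 2/3
(1,5)X — no occupied neighbors
(2,1)X 3/3
(2,2)X 3/4
(2,3)X 3/3
(2,4)X 2/2
(2,6)X 1/1
(3,0)O 0/1
(3,1)X 3/4
(3,2)X 2/2
(3,4)X 1/1
(3,6)X 2/2
(4,1)X 1/1
(4,6)X 1/2
(5,0)X 1/1
(5,3)X 2/2
(5,4)X 3/3
(5,5)X 1/3
(5,6)O 0/2
(6,0)X 2/2
(6,1)X 2/2
(6,2)X 2/2
(6,3)X 3/3
(6,4)X 2/3
(6,5)O 0/2
Sum over 31 agents: 2/2 + 3/3 + 2/3 + 2/2 + 2/2 + 3/4 + 0/4 + 2/3 + 3/3 + 3/4 + 3/3 + 2/2 + 1/1 + 0/1 + 3/4 + 2/2 + 1/1 + 2/2 + 1/1 + 1/2 + 1/1 + 2/2 + 3/3 + 1/3 + 0/2 + 2/2 + 2/2 + 2/2 + 3/3 + 2/3 + 0/2 = 289/12; mean = 289/12 ÷ 31 = 289/372 = 0.776881… → 0.777.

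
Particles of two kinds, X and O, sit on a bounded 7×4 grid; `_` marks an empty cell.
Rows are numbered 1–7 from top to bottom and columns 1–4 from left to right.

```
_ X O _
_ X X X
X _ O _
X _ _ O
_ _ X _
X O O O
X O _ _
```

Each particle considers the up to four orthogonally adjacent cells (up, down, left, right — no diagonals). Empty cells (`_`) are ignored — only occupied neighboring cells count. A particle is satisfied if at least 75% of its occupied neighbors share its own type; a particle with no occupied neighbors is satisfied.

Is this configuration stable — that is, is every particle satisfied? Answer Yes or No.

No

Row 1: (1,2)X 1/2 unhappy · (1,3)O 0/2 unhappy
Row 2: (2,2)X 2/2 ok · (2,3)X 2/4 unhappy · (2,4)X 1/1 ok
Row 3: (3,1)X 1/1 ok · (3,3)O 0/1 unhappy
Row 4: (4,1)X 1/1 ok · (4,4)O 0/0 ok
Row 5: (5,3)X 0/1 unhappy
Row 6: (6,1)X 1/2 unhappy · (6,2)O 2/3 unhappy · (6,3)O 2/3 unhappy · (6,4)O 1/1 ok
Row 7: (7,1)X 1/2 unhappy · (7,2)O 1/2 unhappy
For instance (1,2) has only 1/2 same-type neighbors, below 3/4.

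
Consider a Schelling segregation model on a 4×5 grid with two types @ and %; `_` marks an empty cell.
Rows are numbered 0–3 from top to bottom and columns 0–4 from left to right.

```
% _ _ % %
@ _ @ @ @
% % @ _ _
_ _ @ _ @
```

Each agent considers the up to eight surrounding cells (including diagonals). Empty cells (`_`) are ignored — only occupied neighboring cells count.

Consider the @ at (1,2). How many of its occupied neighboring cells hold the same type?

2

Occupied neighbors of (1,2): (0,3)=%, (1,3)=@, (2,1)=%, (2,2)=@.
Same type (@): 2 of 4.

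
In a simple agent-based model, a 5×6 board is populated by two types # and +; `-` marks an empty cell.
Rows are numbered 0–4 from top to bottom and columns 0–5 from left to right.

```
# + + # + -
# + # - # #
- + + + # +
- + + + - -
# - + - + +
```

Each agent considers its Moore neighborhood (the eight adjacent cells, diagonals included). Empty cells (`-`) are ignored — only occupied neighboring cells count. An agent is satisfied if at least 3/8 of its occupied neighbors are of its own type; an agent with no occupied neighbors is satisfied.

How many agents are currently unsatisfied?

6

Row 0: (0,0)# 1/3 not · (0,1)+ 2/5 satisfied · (0,2)+ 2/4 satisfied · (0,3)# 2/4 satisfied · (0,4)+ 0/3 not
Row 1: (1,0)# 1/4 not · (1,1)+ 4/7 satisfied · (1,2)# 1/7 not · (1,4)# 3/6 satisfied · (1,5)# 2/4 satisfied
Row 2: (2,1)+ 4/6 satisfied · (2,2)+ 6/7 satisfied · (2,3)+ 3/6 satisfied · (2,4)# 2/5 satisfied · (2,5)+ 0/3 not
Row 3: (3,1)+ 4/5 satisfied · (3,2)+ 6/6 satisfied · (3,3)+ 5/6 satisfied
Row 4: (4,0)# 0/1 not · (4,2)+ 3/3 satisfied · (4,4)+ 2/2 satisfied · (4,5)+ 1/1 satisfied
Unsatisfied: (0,0), (0,4), (1,0), (1,2), (2,5), (4,0) — 6 in total.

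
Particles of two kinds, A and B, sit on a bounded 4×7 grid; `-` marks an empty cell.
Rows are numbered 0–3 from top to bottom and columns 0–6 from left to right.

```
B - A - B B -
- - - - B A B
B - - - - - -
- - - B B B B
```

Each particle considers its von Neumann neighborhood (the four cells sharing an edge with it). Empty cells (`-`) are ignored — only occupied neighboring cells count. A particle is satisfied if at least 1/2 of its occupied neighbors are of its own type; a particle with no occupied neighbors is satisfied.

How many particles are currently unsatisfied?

(0,0)B 0/0 satisfied
(0,2)A 0/0 satisfied
(0,4)B 2/2 satisfied
(0,5)B 1/2 satisfied
(1,4)B 1/2 satisfied
(1,5)A 0/3 not
(1,6)B 0/1 not
(2,0)B 0/0 satisfied
(3,3)B 1/1 satisfied
(3,4)B 2/2 satisfied
(3,5)B 2/2 satisfied
(3,6)B 1/1 satisfied
Unsatisfied: (1,5), (1,6) — 2 in total.

2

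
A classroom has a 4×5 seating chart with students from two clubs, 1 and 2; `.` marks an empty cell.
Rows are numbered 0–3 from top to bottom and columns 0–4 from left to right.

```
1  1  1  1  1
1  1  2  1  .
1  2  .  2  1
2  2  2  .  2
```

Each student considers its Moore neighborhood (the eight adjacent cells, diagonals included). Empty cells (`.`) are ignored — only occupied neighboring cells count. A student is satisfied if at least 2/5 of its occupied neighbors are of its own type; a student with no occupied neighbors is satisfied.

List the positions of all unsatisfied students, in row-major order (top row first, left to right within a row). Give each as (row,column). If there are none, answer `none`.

(1,2), (2,4)

Row 0: (0,0)1 3/3 ok · (0,1)1 4/5 ok · (0,2)1 4/5 ok · (0,3)1 3/4 ok · (0,4)1 2/2 ok
Row 1: (1,0)1 4/5 ok · (1,1)1 5/7 ok · (1,2)2 2/7 unhappy · (1,3)1 4/6 ok
Row 2: (2,0)1 2/5 ok · (2,1)2 4/7 ok · (2,3)2 3/5 ok · (2,4)1 1/3 unhappy
Row 3: (3,0)2 2/3 ok · (3,1)2 3/4 ok · (3,2)2 3/3 ok · (3,4)2 1/2 ok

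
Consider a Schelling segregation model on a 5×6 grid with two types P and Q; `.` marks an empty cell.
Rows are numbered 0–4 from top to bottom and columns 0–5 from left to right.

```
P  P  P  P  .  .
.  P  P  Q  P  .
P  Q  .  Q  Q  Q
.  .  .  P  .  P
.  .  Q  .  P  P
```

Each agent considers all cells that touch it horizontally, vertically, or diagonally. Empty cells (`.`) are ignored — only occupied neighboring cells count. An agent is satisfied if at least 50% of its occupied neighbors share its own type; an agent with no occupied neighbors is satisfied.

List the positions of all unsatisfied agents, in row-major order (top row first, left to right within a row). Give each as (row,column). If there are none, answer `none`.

(1,3), (1,4), (2,1), (2,3), (2,5), (3,3), (4,2)

Row 0: (0,0)P 2/2 ok · (0,1)P 4/4 ok · (0,2)P 4/5 ok · (0,3)P 3/4 ok
Row 1: (1,1)P 5/6 ok · (1,2)P 4/7 ok · (1,3)Q 2/6 unhappy · (1,4)P 1/5 unhappy
Row 2: (2,0)P 1/2 ok · (2,1)Q 0/3 unhappy · (2,3)Q 2/5 unhappy · (2,4)Q 3/6 ok · (2,5)Q 1/3 unhappy
Row 3: (3,3)P 1/4 unhappy · (3,5)P 2/4 ok
Row 4: (4,2)Q 0/1 unhappy · (4,4)P 3/3 ok · (4,5)P 2/2 ok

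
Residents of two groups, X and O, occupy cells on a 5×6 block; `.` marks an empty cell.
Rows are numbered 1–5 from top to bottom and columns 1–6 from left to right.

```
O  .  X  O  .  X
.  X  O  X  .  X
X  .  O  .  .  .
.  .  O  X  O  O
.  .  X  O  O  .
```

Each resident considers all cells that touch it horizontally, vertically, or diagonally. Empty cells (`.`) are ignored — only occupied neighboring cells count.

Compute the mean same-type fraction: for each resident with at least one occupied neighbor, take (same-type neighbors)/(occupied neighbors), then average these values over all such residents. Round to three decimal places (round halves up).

Row 1: (1,1)O 0/1 · (1,3)X 2/4 · (1,4)O 1/3 · (1,6)X 1/1
Row 2: (2,2)X 2/5 · (2,3)O 2/5 · (2,4)X 1/4 · (2,6)X 1/1
Row 3: (3,1)X 1/1 · (3,3)O 2/5
Row 4: (4,3)O 2/4 · (4,4)X 1/6 · (4,5)O 3/4 · (4,6)O 2/2
Row 5: (5,3)X 1/3 · (5,4)O 3/5 · (5,5)O 3/4
Sum over 17 residents: 0/1 + 2/4 + 1/3 + 1/1 + 2/5 + 2/5 + 1/4 + 1/1 + 1/1 + 2/5 + 2/4 + 1/6 + 3/4 + 2/2 + 1/3 + 3/5 + 3/4 = 563/60; mean = 563/60 ÷ 17 = 563/1020 = 0.551960… → 0.552.

0.552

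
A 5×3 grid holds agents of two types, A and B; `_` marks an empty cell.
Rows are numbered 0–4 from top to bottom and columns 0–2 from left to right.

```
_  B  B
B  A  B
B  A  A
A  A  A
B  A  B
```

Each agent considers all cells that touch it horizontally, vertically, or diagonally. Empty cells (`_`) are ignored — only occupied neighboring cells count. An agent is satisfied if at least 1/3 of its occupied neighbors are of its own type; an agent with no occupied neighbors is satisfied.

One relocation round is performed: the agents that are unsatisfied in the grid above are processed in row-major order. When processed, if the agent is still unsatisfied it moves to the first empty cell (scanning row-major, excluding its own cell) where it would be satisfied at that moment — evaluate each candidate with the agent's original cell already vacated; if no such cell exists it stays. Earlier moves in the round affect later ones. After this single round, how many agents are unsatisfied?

3

Initially unsatisfied (in order): (1,1), (2,0), (4,0), (4,2).
  (1,1): no empty cell satisfies it; stays.
  (2,0) → (0,0).
  (4,0): no empty cell satisfies it; stays.
  (4,2): no empty cell satisfies it; stays.
Resulting grid:
B B B
B A B
_ A A
A A A
B A B
Unsatisfied now: (1,1), (4,0), (4,2).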